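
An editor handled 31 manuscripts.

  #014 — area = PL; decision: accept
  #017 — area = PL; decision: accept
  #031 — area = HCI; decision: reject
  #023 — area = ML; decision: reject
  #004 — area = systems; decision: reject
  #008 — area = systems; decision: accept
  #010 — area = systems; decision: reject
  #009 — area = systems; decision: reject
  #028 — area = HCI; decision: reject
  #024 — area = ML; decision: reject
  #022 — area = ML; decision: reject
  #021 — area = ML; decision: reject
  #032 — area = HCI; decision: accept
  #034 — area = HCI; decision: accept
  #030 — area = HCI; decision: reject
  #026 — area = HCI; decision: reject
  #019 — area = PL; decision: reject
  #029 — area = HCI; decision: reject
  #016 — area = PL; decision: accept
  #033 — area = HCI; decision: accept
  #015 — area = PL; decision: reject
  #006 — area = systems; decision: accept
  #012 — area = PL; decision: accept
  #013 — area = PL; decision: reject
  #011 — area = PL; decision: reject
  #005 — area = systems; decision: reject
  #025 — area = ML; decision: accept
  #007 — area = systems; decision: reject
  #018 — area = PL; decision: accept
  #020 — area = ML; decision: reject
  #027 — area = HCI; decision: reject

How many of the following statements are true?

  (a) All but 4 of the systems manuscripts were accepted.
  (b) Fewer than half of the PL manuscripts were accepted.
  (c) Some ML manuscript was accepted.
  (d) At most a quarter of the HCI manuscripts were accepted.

1

(a) systems: |A| = 7, |A ∩ B| = 2; needs |A ∖ B| = 4 — false.
(b) PL: |A| = 9, |A ∩ B| = 5; needs |A ∩ B| < |A ∖ B| — false.
(c) ML: |A| = 6, |A ∩ B| = 1; needs A ∩ B ≠ ∅ (|A ∩ B| ≥ 1) — true.
(d) HCI: |A| = 9, |A ∩ B| = 3; needs |A ∩ B| / |A| ≤ 1/4 — false.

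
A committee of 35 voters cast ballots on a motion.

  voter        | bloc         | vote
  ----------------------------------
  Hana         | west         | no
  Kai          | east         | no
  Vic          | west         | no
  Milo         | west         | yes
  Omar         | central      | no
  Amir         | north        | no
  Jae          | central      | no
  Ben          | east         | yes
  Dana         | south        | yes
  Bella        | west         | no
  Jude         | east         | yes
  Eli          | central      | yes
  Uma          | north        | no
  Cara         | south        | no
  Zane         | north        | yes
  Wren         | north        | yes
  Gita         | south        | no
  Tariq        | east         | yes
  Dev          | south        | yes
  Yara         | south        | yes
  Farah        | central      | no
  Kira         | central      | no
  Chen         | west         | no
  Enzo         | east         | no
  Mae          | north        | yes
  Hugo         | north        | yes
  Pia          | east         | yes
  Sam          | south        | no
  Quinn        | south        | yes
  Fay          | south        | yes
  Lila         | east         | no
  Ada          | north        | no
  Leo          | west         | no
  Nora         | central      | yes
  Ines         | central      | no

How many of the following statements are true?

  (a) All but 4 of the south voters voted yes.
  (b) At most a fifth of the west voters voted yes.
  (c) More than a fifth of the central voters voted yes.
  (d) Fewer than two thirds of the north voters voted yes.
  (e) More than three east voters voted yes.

4

(a) south: |A| = 8, |A ∩ B| = 5; needs |A ∖ B| = 4 — false.
(b) west: |A| = 6, |A ∩ B| = 1; needs |A ∩ B| / |A| ≤ 1/5 — true.
(c) central: |A| = 7, |A ∩ B| = 2; needs |A ∩ B| / |A| > 1/5 — true.
(d) north: |A| = 7, |A ∩ B| = 4; needs |A ∩ B| / |A| < 2/3 — true.
(e) east: |A| = 7, |A ∩ B| = 4; needs |A ∩ B| > 3 — true.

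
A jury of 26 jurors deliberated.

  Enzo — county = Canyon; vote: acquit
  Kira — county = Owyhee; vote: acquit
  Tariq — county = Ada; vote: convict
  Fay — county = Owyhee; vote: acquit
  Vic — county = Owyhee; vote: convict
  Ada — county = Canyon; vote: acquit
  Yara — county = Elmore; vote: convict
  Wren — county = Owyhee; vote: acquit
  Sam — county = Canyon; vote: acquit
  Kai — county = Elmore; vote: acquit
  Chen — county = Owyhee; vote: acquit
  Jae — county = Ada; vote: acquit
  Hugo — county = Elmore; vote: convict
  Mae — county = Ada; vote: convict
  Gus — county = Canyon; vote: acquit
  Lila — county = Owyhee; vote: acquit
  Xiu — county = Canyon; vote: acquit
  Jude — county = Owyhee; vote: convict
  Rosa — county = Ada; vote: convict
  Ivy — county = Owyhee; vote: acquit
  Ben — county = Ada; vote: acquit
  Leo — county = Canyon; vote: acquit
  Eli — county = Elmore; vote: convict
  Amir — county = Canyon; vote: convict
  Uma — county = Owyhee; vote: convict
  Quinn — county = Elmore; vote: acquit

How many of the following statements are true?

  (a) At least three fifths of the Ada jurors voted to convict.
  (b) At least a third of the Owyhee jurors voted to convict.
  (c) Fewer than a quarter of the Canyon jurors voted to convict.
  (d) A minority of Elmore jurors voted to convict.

(a) Ada: |A| = 5, |A ∩ B| = 3; needs |A ∩ B| / |A| ≥ 3/5 — true.
(b) Owyhee: |A| = 9, |A ∩ B| = 3; needs |A ∩ B| / |A| ≥ 1/3 — true.
(c) Canyon: |A| = 7, |A ∩ B| = 1; needs |A ∩ B| / |A| < 1/4 — true.
(d) Elmore: |A| = 5, |A ∩ B| = 3; needs |A ∩ B| < |A ∖ B| — false.

3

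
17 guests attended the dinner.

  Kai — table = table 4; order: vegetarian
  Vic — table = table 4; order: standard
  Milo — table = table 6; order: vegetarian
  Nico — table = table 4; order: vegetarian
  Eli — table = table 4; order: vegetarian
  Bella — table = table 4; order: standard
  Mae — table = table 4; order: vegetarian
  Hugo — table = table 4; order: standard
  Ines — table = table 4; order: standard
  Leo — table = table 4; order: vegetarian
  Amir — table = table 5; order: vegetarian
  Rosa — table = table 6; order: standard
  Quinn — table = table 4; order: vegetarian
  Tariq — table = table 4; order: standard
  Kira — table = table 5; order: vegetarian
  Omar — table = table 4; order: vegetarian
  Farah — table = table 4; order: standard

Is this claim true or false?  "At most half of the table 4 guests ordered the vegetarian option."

Truth condition: |A ∩ B| ≤ |A ∖ B|.
A (the restrictor) = {Kai, Vic, Nico, Eli, Bella, Mae, Hugo, Ines, Leo, Quinn, Tariq, Omar, Farah}, |A| = 13.
A ∩ B = {Kai, Nico, Eli, Mae, Leo, Quinn, Omar}, so |A ∩ B| = 7.
A ∖ B = {Vic, Bella, Hugo, Ines, Tariq, Farah}, so |A ∖ B| = 6.
7 > 6, so the statement is false.

False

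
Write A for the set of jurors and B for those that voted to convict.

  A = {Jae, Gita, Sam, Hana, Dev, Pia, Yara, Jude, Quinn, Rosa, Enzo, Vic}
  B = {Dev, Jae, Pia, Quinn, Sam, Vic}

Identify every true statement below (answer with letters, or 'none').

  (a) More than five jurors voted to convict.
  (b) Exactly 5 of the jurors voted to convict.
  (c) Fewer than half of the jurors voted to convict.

|A| = 12, |A ∩ B| = 6, |A ∖ B| = 6.
(a) |A ∩ B| > 5: holds.
(b) |A ∩ B| = 5: fails.
(c) |A ∩ B| < |A ∖ B|: fails.

(a)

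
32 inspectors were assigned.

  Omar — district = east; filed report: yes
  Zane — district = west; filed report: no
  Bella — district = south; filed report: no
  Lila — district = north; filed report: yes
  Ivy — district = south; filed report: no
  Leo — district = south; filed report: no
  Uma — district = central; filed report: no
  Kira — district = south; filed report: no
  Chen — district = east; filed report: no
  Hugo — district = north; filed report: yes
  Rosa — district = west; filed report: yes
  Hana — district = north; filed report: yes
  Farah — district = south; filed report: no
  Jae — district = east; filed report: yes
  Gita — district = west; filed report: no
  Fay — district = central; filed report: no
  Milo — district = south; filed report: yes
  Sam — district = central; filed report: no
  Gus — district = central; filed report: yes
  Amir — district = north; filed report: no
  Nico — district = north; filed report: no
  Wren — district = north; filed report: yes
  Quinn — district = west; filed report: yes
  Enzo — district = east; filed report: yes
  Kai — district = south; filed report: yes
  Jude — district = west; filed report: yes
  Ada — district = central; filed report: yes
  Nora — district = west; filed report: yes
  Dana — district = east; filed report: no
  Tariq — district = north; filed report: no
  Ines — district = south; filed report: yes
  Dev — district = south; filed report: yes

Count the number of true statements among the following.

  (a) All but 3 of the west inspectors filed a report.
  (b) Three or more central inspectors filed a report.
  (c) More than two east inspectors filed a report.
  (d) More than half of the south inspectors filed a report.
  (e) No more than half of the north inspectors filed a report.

1

(a) west: |A| = 6, |A ∩ B| = 4; needs |A ∖ B| = 3 — false.
(b) central: |A| = 5, |A ∩ B| = 2; needs |A ∩ B| ≥ 3 — false.
(c) east: |A| = 5, |A ∩ B| = 3; needs |A ∩ B| > 2 — true.
(d) south: |A| = 9, |A ∩ B| = 4; needs |A ∩ B| > |A ∖ B| — false.
(e) north: |A| = 7, |A ∩ B| = 4; needs |A ∩ B| ≤ |A ∖ B| — false.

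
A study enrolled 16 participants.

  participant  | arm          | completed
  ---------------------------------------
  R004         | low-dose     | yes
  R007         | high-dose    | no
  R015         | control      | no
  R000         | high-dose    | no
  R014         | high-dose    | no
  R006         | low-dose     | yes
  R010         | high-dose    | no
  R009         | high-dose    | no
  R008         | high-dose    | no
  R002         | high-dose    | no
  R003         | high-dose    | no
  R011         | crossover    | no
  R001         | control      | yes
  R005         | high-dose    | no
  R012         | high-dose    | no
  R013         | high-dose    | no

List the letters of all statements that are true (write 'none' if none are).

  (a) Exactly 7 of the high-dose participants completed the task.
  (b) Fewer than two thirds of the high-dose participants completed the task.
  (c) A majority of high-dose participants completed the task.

(b)

|A| = 11, |A ∩ B| = 0, |A ∖ B| = 11.
(a) |A ∩ B| = 7: fails.
(b) |A ∩ B| / |A| < 2/3: holds.
(c) |A ∩ B| > |A ∖ B|: fails.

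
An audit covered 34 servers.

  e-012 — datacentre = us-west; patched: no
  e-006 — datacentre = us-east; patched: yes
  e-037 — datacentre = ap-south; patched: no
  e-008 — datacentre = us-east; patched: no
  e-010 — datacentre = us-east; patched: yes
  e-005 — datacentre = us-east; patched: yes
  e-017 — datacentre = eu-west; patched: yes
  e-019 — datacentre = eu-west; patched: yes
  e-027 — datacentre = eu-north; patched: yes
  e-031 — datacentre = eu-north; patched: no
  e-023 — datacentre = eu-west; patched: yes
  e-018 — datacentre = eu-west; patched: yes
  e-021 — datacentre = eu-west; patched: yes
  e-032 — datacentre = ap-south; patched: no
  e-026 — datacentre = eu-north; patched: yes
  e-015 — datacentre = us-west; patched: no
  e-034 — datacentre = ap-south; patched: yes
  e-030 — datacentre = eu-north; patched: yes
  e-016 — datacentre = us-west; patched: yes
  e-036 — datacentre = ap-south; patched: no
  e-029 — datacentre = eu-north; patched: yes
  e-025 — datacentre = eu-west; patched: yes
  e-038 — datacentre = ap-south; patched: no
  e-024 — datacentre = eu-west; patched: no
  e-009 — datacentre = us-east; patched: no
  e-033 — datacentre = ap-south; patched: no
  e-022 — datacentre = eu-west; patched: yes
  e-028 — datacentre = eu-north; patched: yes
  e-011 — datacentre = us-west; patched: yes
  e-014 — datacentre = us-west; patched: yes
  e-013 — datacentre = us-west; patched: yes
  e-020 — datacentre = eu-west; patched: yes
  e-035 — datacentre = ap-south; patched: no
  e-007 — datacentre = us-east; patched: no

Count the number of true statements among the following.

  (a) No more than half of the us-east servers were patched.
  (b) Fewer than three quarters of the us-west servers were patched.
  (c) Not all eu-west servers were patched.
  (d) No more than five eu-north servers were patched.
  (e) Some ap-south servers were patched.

(a) us-east: |A| = 6, |A ∩ B| = 3; needs |A ∩ B| ≤ |A ∖ B| — true.
(b) us-west: |A| = 6, |A ∩ B| = 4; needs |A ∩ B| / |A| < 3/4 — true.
(c) eu-west: |A| = 9, |A ∩ B| = 8; needs A ⊄ B (|A ∖ B| ≥ 1) — true.
(d) eu-north: |A| = 6, |A ∩ B| = 5; needs |A ∩ B| ≤ 5 — true.
(e) ap-south: |A| = 7, |A ∩ B| = 1; needs A ∩ B ≠ ∅ (|A ∩ B| ≥ 1) — true.

5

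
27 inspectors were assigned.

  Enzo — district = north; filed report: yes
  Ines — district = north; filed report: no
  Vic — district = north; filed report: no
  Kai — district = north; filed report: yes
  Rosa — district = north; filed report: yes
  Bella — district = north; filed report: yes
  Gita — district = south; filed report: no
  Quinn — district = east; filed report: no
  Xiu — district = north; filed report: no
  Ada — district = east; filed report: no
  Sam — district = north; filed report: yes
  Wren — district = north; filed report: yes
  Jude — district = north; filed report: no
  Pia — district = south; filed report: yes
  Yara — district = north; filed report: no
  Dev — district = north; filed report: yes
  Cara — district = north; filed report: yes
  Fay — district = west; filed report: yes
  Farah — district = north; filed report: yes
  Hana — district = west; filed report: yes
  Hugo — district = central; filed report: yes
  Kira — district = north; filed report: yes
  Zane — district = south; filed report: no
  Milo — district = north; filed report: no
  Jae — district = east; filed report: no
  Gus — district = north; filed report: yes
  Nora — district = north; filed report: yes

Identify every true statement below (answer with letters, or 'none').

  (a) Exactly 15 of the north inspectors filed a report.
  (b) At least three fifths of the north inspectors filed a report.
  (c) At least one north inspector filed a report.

(b), (c)

|A| = 18, |A ∩ B| = 12, |A ∖ B| = 6.
(a) |A ∩ B| = 15: fails.
(b) |A ∩ B| / |A| ≥ 3/5: holds.
(c) A ∩ B ≠ ∅ (|A ∩ B| ≥ 1): holds.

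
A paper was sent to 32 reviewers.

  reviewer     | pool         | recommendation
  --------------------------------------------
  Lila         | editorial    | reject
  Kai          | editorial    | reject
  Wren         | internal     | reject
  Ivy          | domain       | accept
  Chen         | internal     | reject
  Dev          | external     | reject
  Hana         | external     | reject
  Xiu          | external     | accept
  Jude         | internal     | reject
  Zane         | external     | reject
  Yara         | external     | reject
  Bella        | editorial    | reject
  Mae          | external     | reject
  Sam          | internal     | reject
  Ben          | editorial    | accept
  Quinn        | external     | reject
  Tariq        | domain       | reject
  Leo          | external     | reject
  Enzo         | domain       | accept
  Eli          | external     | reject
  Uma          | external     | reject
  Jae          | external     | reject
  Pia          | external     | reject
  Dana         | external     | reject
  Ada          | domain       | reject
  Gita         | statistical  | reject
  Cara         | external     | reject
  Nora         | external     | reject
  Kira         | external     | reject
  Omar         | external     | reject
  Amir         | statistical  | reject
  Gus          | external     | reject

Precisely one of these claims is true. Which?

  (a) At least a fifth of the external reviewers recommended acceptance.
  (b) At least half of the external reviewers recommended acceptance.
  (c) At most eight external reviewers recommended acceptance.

(c)

|A| = 18, |A ∩ B| = 1, |A ∖ B| = 17.
(a) requires |A ∩ B| / |A| ≥ 1/5: false.
(b) requires |A ∩ B| ≥ |A ∖ B|: false.
(c) requires |A ∩ B| ≤ 8: true.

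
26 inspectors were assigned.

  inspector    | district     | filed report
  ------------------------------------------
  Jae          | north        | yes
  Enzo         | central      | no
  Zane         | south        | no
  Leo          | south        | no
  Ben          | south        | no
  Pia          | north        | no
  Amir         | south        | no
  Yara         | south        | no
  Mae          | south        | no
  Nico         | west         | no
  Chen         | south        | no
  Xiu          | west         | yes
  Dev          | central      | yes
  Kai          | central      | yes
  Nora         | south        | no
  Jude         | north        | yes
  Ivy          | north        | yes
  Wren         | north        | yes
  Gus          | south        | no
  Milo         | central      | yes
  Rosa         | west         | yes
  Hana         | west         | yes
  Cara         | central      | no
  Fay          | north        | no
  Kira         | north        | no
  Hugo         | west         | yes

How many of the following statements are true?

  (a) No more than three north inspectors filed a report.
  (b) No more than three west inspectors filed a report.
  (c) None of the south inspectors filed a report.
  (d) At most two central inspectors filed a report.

(a) north: |A| = 7, |A ∩ B| = 4; needs |A ∩ B| ≤ 3 — false.
(b) west: |A| = 5, |A ∩ B| = 4; needs |A ∩ B| ≤ 3 — false.
(c) south: |A| = 9, |A ∩ B| = 0; needs A ∩ B = ∅ (|A ∩ B| = 0) — true.
(d) central: |A| = 5, |A ∩ B| = 3; needs |A ∩ B| ≤ 2 — false.

1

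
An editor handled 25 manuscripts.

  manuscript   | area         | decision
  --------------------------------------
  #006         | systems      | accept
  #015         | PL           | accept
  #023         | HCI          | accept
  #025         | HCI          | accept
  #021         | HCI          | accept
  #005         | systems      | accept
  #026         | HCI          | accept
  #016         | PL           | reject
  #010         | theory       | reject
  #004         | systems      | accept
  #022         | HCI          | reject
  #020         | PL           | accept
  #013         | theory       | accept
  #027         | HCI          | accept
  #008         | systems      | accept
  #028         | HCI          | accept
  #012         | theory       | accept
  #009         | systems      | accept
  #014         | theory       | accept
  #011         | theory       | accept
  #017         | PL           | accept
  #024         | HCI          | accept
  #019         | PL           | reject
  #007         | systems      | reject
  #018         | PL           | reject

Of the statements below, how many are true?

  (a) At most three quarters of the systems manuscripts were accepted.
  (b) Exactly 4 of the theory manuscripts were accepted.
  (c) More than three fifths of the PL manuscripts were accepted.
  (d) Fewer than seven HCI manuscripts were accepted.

1

(a) systems: |A| = 6, |A ∩ B| = 5; needs |A ∩ B| / |A| ≤ 3/4 — false.
(b) theory: |A| = 5, |A ∩ B| = 4; needs |A ∩ B| = 4 — true.
(c) PL: |A| = 6, |A ∩ B| = 3; needs |A ∩ B| / |A| > 3/5 — false.
(d) HCI: |A| = 8, |A ∩ B| = 7; needs |A ∩ B| < 7 — false.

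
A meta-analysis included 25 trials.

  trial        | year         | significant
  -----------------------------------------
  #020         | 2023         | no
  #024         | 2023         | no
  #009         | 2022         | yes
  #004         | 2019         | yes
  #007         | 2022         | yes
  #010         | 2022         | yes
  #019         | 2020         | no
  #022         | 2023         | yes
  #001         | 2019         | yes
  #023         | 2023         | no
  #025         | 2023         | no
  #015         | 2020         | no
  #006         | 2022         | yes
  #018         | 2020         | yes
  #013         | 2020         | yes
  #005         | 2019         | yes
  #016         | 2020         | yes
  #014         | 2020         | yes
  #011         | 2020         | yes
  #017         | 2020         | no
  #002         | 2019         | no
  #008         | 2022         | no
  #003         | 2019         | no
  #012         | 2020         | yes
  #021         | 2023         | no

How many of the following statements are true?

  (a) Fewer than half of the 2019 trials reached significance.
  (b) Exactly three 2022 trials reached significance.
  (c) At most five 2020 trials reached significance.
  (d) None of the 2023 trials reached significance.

(a) 2019: |A| = 5, |A ∩ B| = 3; needs |A ∩ B| < |A ∖ B| — false.
(b) 2022: |A| = 5, |A ∩ B| = 4; needs |A ∩ B| = 3 — false.
(c) 2020: |A| = 9, |A ∩ B| = 6; needs |A ∩ B| ≤ 5 — false.
(d) 2023: |A| = 6, |A ∩ B| = 1; needs A ∩ B = ∅ (|A ∩ B| = 0) — false.

0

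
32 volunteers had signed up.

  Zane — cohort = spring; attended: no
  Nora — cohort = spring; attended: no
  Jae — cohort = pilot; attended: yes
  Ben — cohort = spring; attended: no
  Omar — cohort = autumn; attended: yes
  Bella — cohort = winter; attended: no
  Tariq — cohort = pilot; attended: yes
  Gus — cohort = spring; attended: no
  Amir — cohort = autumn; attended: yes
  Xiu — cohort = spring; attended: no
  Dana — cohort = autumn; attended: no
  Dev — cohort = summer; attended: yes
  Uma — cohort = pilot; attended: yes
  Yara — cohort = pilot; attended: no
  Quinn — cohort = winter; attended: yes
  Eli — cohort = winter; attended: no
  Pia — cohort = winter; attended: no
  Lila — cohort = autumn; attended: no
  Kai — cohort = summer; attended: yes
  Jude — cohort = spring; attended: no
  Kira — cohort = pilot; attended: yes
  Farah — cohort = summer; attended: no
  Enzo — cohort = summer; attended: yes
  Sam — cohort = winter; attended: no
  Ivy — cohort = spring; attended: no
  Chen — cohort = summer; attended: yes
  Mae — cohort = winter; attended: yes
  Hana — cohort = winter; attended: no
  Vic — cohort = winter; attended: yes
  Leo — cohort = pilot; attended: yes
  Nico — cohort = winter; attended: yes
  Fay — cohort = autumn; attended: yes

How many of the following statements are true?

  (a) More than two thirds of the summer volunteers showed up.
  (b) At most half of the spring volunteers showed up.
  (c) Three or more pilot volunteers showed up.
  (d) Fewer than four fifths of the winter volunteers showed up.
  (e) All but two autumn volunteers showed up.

5

(a) summer: |A| = 5, |A ∩ B| = 4; needs |A ∩ B| / |A| > 2/3 — true.
(b) spring: |A| = 7, |A ∩ B| = 0; needs |A ∩ B| ≤ |A ∖ B| — true.
(c) pilot: |A| = 6, |A ∩ B| = 5; needs |A ∩ B| ≥ 3 — true.
(d) winter: |A| = 9, |A ∩ B| = 4; needs |A ∩ B| / |A| < 4/5 — true.
(e) autumn: |A| = 5, |A ∩ B| = 3; needs |A ∖ B| = 2 — true.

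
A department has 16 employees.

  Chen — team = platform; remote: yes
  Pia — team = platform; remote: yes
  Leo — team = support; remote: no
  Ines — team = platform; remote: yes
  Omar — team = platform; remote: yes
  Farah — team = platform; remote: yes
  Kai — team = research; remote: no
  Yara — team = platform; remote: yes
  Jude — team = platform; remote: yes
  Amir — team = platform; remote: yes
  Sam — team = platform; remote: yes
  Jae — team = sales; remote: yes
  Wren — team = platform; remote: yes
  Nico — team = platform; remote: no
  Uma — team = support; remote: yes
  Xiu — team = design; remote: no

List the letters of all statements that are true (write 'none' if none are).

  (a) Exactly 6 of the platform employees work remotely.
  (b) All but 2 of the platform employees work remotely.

|A| = 11, |A ∩ B| = 10, |A ∖ B| = 1.
(a) |A ∩ B| = 6: fails.
(b) |A ∖ B| = 2: fails.

none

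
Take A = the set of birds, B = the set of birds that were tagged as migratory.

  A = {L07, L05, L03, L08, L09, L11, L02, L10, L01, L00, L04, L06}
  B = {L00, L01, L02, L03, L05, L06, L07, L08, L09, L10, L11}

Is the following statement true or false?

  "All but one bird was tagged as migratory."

True

The determiner here denotes the relation: |A ∖ B| = 1.
A (the restrictor) = {L07, L05, L03, L08, L09, L11, L02, L10, L01, L00, L04, L06}, |A| = 12.
A ∖ B = {L04}, so |A ∖ B| = 1.
|A ∖ B| = 1, so the statement is true.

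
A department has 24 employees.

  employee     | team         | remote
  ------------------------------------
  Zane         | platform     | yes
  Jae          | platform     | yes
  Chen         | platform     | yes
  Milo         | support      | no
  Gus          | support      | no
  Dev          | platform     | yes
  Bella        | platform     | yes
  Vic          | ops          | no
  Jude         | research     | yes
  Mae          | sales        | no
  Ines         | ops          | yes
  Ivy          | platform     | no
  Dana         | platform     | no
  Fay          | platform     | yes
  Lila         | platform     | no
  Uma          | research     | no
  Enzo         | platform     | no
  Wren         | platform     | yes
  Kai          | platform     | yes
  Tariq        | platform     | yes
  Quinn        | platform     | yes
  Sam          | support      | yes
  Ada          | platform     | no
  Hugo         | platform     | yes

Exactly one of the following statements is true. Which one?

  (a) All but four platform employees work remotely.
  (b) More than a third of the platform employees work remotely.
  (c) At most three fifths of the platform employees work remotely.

|A| = 16, |A ∩ B| = 11, |A ∖ B| = 5.
(a) requires |A ∖ B| = 4: false.
(b) requires |A ∩ B| / |A| > 1/3: true.
(c) requires |A ∩ B| / |A| ≤ 3/5: false.

(b)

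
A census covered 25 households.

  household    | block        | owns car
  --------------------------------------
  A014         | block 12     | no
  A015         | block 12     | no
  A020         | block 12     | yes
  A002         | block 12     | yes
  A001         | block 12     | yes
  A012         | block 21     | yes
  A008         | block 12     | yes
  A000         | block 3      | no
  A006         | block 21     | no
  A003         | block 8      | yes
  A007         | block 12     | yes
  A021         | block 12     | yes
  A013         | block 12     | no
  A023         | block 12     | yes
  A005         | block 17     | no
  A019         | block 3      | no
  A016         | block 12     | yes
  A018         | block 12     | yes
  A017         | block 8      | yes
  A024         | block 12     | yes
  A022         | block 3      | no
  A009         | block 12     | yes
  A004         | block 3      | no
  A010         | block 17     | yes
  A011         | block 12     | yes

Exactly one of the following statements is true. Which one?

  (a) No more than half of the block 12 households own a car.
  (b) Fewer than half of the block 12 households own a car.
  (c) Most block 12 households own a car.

(c)

|A| = 15, |A ∩ B| = 12, |A ∖ B| = 3.
(a) requires |A ∩ B| ≤ |A ∖ B|: false.
(b) requires |A ∩ B| < |A ∖ B|: false.
(c) requires |A ∩ B| > |A ∖ B|: true.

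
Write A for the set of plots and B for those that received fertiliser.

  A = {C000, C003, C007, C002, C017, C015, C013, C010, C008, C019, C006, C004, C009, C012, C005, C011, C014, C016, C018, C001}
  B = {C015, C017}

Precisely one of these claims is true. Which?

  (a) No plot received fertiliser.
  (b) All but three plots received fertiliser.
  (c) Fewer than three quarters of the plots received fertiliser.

|A| = 20, |A ∩ B| = 2, |A ∖ B| = 18.
(a) requires A ∩ B = ∅ (|A ∩ B| = 0): false.
(b) requires |A ∖ B| = 3: false.
(c) requires |A ∩ B| / |A| < 3/4: true.

(c)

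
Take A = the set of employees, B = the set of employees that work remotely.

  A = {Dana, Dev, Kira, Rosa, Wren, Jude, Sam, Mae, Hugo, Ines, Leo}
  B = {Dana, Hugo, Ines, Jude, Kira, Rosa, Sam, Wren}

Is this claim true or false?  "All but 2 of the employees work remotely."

The determiner here denotes the relation: |A ∖ B| = 2.
A (the restrictor) = {Dana, Dev, Kira, Rosa, Wren, Jude, Sam, Mae, Hugo, Ines, Leo}, |A| = 11.
A ∖ B = {Dev, Mae, Leo}, so |A ∖ B| = 3.
|A ∖ B| = 3, so the statement is false.

False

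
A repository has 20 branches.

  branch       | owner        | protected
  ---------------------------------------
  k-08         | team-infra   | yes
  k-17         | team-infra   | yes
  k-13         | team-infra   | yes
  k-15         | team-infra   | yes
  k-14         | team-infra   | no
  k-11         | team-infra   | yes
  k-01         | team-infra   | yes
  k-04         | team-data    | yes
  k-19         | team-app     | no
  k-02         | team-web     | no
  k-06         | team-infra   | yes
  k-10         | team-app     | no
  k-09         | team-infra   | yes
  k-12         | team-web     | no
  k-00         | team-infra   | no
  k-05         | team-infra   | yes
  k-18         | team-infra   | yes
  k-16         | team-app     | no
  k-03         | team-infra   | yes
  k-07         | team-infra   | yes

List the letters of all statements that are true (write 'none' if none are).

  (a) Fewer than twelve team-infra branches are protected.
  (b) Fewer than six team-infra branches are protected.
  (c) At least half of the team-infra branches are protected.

|A| = 14, |A ∩ B| = 12, |A ∖ B| = 2.
(a) |A ∩ B| < 12: fails.
(b) |A ∩ B| < 6: fails.
(c) |A ∩ B| ≥ |A ∖ B|: holds.

(c)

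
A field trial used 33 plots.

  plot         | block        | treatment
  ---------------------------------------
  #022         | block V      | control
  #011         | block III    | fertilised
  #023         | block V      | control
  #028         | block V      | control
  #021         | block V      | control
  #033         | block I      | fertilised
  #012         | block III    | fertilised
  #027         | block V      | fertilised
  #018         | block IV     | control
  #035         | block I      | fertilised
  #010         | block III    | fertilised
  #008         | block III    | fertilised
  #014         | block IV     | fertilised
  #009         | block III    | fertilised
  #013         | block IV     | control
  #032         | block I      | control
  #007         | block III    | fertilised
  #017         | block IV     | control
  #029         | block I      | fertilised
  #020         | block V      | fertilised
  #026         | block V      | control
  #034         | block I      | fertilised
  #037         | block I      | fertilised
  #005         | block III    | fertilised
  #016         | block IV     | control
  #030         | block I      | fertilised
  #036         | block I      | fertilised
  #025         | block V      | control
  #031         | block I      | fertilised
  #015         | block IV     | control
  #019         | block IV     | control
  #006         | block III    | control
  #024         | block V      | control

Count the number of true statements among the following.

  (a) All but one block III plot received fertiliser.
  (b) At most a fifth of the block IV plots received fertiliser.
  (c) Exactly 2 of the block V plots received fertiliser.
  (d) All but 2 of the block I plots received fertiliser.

3

(a) block III: |A| = 8, |A ∩ B| = 7; needs |A ∖ B| = 1 — true.
(b) block IV: |A| = 7, |A ∩ B| = 1; needs |A ∩ B| / |A| ≤ 1/5 — true.
(c) block V: |A| = 9, |A ∩ B| = 2; needs |A ∩ B| = 2 — true.
(d) block I: |A| = 9, |A ∩ B| = 8; needs |A ∖ B| = 2 — false.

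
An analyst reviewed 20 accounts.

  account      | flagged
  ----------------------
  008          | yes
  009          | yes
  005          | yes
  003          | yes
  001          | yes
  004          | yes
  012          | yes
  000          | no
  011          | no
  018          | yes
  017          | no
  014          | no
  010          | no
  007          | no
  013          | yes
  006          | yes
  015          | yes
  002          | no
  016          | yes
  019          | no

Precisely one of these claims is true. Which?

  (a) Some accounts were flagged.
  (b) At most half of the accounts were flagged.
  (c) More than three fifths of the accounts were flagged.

(a)

|A| = 20, |A ∩ B| = 12, |A ∖ B| = 8.
(a) requires A ∩ B ≠ ∅ (|A ∩ B| ≥ 1): true.
(b) requires |A ∩ B| ≤ |A ∖ B|: false.
(c) requires |A ∩ B| / |A| > 3/5: false.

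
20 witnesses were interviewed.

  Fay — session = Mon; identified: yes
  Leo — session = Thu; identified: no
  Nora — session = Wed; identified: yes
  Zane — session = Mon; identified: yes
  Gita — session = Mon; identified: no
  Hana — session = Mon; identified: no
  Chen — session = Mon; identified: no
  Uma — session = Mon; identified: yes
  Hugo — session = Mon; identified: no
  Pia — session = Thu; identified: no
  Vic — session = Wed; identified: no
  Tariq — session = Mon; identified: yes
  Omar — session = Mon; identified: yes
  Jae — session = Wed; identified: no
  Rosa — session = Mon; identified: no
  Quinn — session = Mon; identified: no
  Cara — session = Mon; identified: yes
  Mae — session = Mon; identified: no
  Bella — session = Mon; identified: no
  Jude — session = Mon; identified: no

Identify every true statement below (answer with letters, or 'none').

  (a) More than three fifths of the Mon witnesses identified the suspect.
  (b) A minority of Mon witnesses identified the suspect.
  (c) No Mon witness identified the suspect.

(b)

|A| = 15, |A ∩ B| = 6, |A ∖ B| = 9.
(a) |A ∩ B| / |A| > 3/5: fails.
(b) |A ∩ B| < |A ∖ B|: holds.
(c) A ∩ B = ∅ (|A ∩ B| = 0): fails.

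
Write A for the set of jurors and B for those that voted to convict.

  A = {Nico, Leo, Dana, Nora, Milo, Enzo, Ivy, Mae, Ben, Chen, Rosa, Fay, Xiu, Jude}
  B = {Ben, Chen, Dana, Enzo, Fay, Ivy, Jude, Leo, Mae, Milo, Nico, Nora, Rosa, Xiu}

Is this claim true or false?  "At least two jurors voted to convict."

True

'At least two jurors voted to convict' holds iff |A ∩ B| ≥ 2.
A (the restrictor) = {Nico, Leo, Dana, Nora, Milo, Enzo, Ivy, Mae, Ben, Chen, Rosa, Fay, Xiu, Jude}, |A| = 14.
A ∩ B = {Nico, Leo, Dana, Nora, Milo, Enzo, Ivy, Mae, Ben, Chen, Rosa, Fay, Xiu, Jude}, so |A ∩ B| = 14.
|A ∩ B| = 14, so the statement is true.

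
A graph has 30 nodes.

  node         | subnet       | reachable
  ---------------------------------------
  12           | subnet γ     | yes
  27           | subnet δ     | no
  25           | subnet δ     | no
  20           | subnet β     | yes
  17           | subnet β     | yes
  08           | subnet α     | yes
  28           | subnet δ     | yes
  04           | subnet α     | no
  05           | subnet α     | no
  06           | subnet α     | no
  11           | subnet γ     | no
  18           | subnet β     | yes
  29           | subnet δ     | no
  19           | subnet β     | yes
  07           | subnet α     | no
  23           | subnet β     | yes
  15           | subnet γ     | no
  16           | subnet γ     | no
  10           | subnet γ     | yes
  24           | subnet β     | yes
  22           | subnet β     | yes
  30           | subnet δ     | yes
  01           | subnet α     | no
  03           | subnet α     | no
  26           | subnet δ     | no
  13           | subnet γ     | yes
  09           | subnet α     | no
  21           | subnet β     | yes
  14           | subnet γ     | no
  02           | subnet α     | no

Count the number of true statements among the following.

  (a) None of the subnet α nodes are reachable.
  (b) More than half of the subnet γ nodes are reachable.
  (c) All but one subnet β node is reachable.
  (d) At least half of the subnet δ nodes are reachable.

(a) subnet α: |A| = 9, |A ∩ B| = 1; needs A ∩ B = ∅ (|A ∩ B| = 0) — false.
(b) subnet γ: |A| = 7, |A ∩ B| = 3; needs |A ∩ B| > |A ∖ B| — false.
(c) subnet β: |A| = 8, |A ∩ B| = 8; needs |A ∖ B| = 1 — false.
(d) subnet δ: |A| = 6, |A ∩ B| = 2; needs |A ∩ B| ≥ |A ∖ B| — false.

0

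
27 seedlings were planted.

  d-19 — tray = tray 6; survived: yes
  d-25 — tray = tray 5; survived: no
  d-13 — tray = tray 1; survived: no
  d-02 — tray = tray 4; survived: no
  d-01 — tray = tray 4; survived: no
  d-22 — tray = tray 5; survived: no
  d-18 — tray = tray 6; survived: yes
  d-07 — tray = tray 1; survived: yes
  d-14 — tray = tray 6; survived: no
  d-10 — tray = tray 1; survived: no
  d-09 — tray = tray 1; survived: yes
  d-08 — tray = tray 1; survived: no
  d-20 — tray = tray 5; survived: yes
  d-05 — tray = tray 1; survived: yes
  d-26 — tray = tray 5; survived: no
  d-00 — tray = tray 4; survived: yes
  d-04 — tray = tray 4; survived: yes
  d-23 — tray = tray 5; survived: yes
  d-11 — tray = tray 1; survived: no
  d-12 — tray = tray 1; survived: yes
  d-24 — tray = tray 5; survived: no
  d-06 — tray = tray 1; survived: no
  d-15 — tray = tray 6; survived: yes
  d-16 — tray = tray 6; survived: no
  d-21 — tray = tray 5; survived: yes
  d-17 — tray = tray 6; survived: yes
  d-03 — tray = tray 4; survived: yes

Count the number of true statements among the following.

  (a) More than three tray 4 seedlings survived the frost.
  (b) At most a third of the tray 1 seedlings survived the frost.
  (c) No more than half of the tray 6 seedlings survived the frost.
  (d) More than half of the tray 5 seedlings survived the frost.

0

(a) tray 4: |A| = 5, |A ∩ B| = 3; needs |A ∩ B| > 3 — false.
(b) tray 1: |A| = 9, |A ∩ B| = 4; needs |A ∩ B| / |A| ≤ 1/3 — false.
(c) tray 6: |A| = 6, |A ∩ B| = 4; needs |A ∩ B| ≤ |A ∖ B| — false.
(d) tray 5: |A| = 7, |A ∩ B| = 3; needs |A ∩ B| > |A ∖ B| — false.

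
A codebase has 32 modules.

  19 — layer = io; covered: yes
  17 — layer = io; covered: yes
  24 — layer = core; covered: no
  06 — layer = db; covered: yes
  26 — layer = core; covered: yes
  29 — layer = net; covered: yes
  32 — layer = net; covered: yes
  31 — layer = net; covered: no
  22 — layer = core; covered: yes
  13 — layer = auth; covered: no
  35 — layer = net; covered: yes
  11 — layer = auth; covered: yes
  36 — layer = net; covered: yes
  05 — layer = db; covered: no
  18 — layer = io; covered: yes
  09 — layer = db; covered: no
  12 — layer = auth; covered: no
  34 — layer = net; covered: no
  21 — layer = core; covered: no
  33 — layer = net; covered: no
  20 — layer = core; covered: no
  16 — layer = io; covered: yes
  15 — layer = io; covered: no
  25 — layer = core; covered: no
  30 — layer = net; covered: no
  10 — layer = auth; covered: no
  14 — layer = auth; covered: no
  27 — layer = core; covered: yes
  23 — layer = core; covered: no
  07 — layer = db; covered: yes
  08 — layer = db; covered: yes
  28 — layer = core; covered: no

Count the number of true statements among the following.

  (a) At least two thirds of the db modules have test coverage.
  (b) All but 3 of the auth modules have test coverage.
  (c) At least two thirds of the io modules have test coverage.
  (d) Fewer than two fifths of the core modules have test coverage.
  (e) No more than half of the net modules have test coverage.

(a) db: |A| = 5, |A ∩ B| = 3; needs |A ∩ B| / |A| ≥ 2/3 — false.
(b) auth: |A| = 5, |A ∩ B| = 1; needs |A ∖ B| = 3 — false.
(c) io: |A| = 5, |A ∩ B| = 4; needs |A ∩ B| / |A| ≥ 2/3 — true.
(d) core: |A| = 9, |A ∩ B| = 3; needs |A ∩ B| / |A| < 2/5 — true.
(e) net: |A| = 8, |A ∩ B| = 4; needs |A ∩ B| ≤ |A ∖ B| — true.

3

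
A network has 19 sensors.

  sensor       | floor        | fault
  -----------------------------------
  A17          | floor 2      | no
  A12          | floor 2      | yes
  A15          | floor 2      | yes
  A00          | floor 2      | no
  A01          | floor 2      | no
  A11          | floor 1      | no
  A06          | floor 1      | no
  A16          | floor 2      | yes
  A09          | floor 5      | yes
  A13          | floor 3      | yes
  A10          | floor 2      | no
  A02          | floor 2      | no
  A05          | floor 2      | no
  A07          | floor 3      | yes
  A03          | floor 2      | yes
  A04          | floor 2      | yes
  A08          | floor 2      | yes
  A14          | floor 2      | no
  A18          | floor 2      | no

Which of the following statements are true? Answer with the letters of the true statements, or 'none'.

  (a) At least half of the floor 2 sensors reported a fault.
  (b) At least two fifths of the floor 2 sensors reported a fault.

(b)

|A| = 14, |A ∩ B| = 6, |A ∖ B| = 8.
(a) |A ∩ B| ≥ |A ∖ B|: fails.
(b) |A ∩ B| / |A| ≥ 2/5: holds.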